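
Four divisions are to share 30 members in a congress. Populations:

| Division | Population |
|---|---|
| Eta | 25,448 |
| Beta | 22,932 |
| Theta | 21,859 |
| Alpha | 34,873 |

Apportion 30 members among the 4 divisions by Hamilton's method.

Eta=7, Beta=7, Theta=6, Alpha=10

Standard divisor: 105112 ÷ 30 ≈ 3503.733.
Standard quotas: Eta 7.2631, Beta 6.5450, Theta 6.2388, Alpha 9.9531.
Lower quotas: Eta 7, Beta 6, Theta 6, Alpha 9 (sum 28, leaving 2 seats).
Remainders in descending order: Alpha 0.9531, Beta 0.5450, Eta 0.2631, Theta 0.2388.
Largest remainders: Alpha, Beta receive the extra seats.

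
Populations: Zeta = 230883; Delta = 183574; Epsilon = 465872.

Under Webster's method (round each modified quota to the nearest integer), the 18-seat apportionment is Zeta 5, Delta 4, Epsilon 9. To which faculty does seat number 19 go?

Priority for the next seat is population ÷ (current seats + 0.5).
Priorities: Zeta 41978.727, Delta 40794.222, Epsilon 49039.158.
Highest priority: Epsilon.

Epsilon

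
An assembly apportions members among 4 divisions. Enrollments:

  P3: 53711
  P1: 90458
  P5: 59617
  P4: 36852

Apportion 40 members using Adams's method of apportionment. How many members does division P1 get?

Standard divisor 240638/40 ≈ 6015.95; standard quotas: P3 8.928, P1 15.036, P5 9.910, P4 6.126.
Rounding up gives 9, 16, 10, 7 = 42 seats, so the divisor must be adjusted.
With modified divisor 6300: modified quotas P3 8.526, P1 14.358, P5 9.463, P4 5.850.
Rounding up: P3 9, P1 15, P5 10, P4 6 (total 40).
P1 receives 15.

15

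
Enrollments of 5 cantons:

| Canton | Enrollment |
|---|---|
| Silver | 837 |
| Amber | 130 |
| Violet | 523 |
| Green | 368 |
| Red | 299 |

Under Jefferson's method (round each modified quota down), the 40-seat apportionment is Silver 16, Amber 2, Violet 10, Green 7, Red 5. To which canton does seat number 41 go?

Priority for the next seat is population ÷ (current seats + 1).
Priorities: Silver 49.235, Amber 43.333, Violet 47.545, Green 46.000, Red 49.833.
Highest priority: Red.

Red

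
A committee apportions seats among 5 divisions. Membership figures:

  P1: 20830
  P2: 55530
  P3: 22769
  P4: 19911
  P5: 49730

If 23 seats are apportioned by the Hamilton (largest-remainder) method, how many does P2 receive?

7

The standard divisor is 168770/23 ≈ 7337.826.
Standard quotas: P1 2.8387, P2 7.5676, P3 3.1030, P4 2.7135, P5 6.7772.
Lower quotas: P1 2, P2 7, P3 3, P4 2, P5 6 (sum 20, leaving 3 seats).
Remainders in descending order: P1 0.8387, P5 0.7772, P4 0.7135, P2 0.5676, P3 0.1030.
Largest remainders: P1, P5, P4 receive the extra seats.
P2 receives 7.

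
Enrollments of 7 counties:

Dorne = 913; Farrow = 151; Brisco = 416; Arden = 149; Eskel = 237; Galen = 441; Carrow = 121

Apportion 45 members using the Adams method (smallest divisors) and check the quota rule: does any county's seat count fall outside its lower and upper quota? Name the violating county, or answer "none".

Standard quotas: Dorne 16.921, Farrow 2.799, Brisco 7.710, Arden 2.762, Eskel 4.393, Galen 8.173, Carrow 2.243.
Adams allocation: Dorne 16, Farrow 3, Brisco 8, Arden 3, Eskel 4, Galen 8, Carrow 3.
Every allocation lies between the lower and upper quota.

none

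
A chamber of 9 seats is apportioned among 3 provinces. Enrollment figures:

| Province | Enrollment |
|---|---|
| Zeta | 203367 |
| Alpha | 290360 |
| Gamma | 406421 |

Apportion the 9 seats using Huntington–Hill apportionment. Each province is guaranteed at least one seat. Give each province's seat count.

With divisor 104101: modified quotas Zeta 1.954, Alpha 2.789, Gamma 3.904.
Geometric-mean thresholds: Zeta √(1·2)=1.414, Alpha √(2·3)=2.449, Gamma √(3·4)=3.464.
Each quota rounded against its threshold gives Zeta 2, Alpha 3, Gamma 4 (total 9).

Zeta: 2, Alpha: 3, Gamma: 4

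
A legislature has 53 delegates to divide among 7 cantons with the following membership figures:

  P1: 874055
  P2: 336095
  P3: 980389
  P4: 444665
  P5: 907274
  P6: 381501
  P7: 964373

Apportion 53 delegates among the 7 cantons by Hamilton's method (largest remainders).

Total 4888352; standard divisor 4888352/53 ≈ 92233.057.
Standard quotas: P1 9.4766, P2 3.6440, P3 10.6295, P4 4.8211, P5 9.8368, P6 4.1363, P7 10.4558.
Lower quotas: P1 9, P2 3, P3 10, P4 4, P5 9, P6 4, P7 10 (sum 49, leaving 4 seats).
Remainders in descending order: P5 0.8368, P4 0.8211, P2 0.6440, P3 0.6295, P1 0.4766, P7 0.4558, P6 0.1363.
The surplus seats go to P5, P4, P2, P3.

P1 9, P2 4, P3 11, P4 5, P5 10, P6 4, P7 10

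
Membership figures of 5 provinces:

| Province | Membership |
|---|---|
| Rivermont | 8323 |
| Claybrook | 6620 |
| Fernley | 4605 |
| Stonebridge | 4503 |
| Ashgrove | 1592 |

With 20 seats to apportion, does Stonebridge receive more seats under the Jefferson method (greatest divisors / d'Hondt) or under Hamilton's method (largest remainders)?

Jefferson: Rivermont 7, Claybrook 5, Fernley 4, Stonebridge 3, Ashgrove 1.
Hamilton: Rivermont 6, Claybrook 5, Fernley 4, Stonebridge 4, Ashgrove 1.
Stonebridge gets 3 under Jefferson and 4 under Hamilton.

Hamilton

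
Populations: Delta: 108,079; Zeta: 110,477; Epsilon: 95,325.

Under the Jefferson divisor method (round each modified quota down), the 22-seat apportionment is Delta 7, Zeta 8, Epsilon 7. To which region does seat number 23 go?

Delta

Priority for the next seat is population ÷ (current seats + 1).
Priorities: Delta 13509.875, Zeta 12275.222, Epsilon 11915.625.
Highest priority: Delta.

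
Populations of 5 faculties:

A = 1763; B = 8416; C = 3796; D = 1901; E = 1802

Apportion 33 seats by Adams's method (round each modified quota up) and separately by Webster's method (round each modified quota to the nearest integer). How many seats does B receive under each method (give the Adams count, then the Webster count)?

Adams: A 3, B 15, C 7, D 4, E 4.
Webster: A 3, B 16, C 7, D 4, E 3.
B gets 15 under Adams and 16 under Webster.

15 and 16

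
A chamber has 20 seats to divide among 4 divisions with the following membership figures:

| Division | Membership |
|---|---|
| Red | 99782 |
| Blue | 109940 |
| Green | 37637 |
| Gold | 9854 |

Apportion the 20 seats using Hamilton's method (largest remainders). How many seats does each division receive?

Red=8, Blue=8, Green=3, Gold=1

Total 257213; standard divisor 257213/20 ≈ 12860.65.
Standard quotas: Red 7.7587, Blue 8.5486, Green 2.9265, Gold 0.7662.
Lower quotas: Red 7, Blue 8, Green 2, Gold 0 (sum 17, leaving 3 seats).
Remainders in descending order: Green 0.9265, Gold 0.7662, Red 0.7587, Blue 0.5486.
Largest remainders: Green, Gold, Red receive the extra seats.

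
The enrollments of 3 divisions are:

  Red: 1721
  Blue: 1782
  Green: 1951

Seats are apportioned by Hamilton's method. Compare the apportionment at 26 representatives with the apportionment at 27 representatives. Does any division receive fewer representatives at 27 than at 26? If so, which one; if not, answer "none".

none

At 26 seats: Red 8, Blue 9, Green 9.
At 27 seats: Red 8, Blue 9, Green 10.
No division's allocation decreased.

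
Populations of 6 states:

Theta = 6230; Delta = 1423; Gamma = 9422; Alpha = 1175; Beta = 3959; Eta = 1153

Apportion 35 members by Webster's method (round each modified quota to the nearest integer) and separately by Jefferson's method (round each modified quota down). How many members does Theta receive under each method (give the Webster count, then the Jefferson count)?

Webster: Theta 9, Delta 2, Gamma 14, Alpha 2, Beta 6, Eta 2.
Jefferson: Theta 10, Delta 2, Gamma 15, Alpha 1, Beta 6, Eta 1.
Theta gets 9 under Webster and 10 under Jefferson.

9 and 10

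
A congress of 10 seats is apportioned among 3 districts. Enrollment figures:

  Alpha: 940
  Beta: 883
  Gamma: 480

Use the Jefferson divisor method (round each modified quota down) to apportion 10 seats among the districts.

Alpha: 4, Beta: 4, Gamma: 2

Standard divisor 2303/10 ≈ 230.3; standard quotas: Alpha 4.082, Beta 3.834, Gamma 2.084.
Rounding down gives 4, 3, 2 = 9 seats, so the divisor must be adjusted.
With modified divisor 200: modified quotas Alpha 4.700, Beta 4.415, Gamma 2.400.
Rounding down: Alpha 4, Beta 4, Gamma 2 (total 10).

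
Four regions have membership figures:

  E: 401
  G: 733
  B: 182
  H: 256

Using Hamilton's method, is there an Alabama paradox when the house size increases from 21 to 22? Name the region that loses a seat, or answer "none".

At 21 seats: E 5, G 10, B 3, H 3.
At 22 seats: E 6, G 10, B 2, H 4.
B drops from 3 to 2.

B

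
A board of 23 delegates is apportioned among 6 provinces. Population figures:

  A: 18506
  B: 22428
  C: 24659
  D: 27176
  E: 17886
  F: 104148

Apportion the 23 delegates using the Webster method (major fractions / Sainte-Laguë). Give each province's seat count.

Standard divisor 214803/23 ≈ 9339.261; standard quotas: A 1.982, B 2.401, C 2.640, D 2.910, E 1.915, F 11.152.
Rounding to the nearest integer gives A 2, B 2, C 3, D 3, E 2, F 11 — total 23, matching the house size, so no adjustment is needed.

A=2; B=2; C=3; D=3; E=2; F=11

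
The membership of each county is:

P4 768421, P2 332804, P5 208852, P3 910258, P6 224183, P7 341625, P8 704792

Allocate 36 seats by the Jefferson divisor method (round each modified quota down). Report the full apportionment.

Standard divisor 3490935/36 ≈ 96970.417; standard quotas: P4 7.924, P2 3.432, P5 2.154, P3 9.387, P6 2.312, P7 3.523, P8 7.268.
Rounding down gives 7, 3, 2, 9, 2, 3, 7 = 33 seats, so the divisor must be adjusted.
With modified divisor 86800: modified quotas P4 8.853, P2 3.834, P5 2.406, P3 10.487, P6 2.583, P7 3.936, P8 8.120.
Rounding down: P4 8, P2 3, P5 2, P3 10, P6 2, P7 3, P8 8 (total 36).

P4: 8, P2: 3, P5: 2, P3: 10, P6: 2, P7: 3, P8: 8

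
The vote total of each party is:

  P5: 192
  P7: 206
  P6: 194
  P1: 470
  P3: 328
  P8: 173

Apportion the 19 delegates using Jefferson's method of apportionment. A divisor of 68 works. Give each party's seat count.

With modified divisor 68: modified quotas P5 2.824, P7 3.029, P6 2.853, P1 6.912, P3 4.824, P8 2.544.
Rounding down: P5 2, P7 3, P6 2, P1 6, P3 4, P8 2 (total 19).

P5 2, P7 3, P6 2, P1 6, P3 4, P8 2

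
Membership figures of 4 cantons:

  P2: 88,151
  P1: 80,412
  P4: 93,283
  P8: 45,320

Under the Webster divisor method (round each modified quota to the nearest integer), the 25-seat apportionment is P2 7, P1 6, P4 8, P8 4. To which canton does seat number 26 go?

P1

Priority for the next seat is population ÷ (current seats + 0.5).
Priorities: P2 11753.467, P1 12371.077, P4 10974.471, P8 10071.111.
Highest priority: P1.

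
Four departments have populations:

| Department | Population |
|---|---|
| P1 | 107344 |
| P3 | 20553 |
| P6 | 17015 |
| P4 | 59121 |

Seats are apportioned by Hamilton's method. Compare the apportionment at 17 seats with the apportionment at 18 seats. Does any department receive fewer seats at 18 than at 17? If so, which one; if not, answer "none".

At 17 seats: P1 9, P3 2, P6 1, P4 5.
At 18 seats: P1 9, P3 2, P6 2, P4 5.
No department's allocation decreased.

none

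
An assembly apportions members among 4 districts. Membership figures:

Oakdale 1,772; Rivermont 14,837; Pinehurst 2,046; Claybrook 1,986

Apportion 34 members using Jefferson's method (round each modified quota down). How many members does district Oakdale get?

Standard divisor 20641/34 ≈ 607.088; standard quotas: Oakdale 2.919, Rivermont 24.440, Pinehurst 3.370, Claybrook 3.271.
Rounding down gives 2, 24, 3, 3 = 32 seats, so the divisor must be adjusted.
With modified divisor 580: modified quotas Oakdale 3.055, Rivermont 25.581, Pinehurst 3.528, Claybrook 3.424.
Rounding down: Oakdale 3, Rivermont 25, Pinehurst 3, Claybrook 3 (total 34).
Oakdale receives 3.

3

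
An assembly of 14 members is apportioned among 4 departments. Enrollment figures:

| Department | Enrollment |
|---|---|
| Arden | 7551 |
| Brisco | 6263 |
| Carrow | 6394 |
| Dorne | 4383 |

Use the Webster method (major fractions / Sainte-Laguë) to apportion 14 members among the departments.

Arden 4, Brisco 4, Carrow 4, Dorne 2

Standard divisor 24591/14 ≈ 1756.5; standard quotas: Arden 4.299, Brisco 3.566, Carrow 3.640, Dorne 2.495.
Rounding to the nearest integer gives Arden 4, Brisco 4, Carrow 4, Dorne 2 — total 14, matching the house size, so no adjustment is needed.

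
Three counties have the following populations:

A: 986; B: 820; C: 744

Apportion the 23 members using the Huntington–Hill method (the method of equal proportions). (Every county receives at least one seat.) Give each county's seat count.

A: 9, B: 7, C: 7

With divisor 112: modified quotas A 8.804, B 7.321, C 6.643.
Geometric-mean thresholds: A √(8·9)=8.485, B √(7·8)=7.483, C √(6·7)=6.481.
Each quota rounded against its threshold gives A 9, B 7, C 7 (total 23).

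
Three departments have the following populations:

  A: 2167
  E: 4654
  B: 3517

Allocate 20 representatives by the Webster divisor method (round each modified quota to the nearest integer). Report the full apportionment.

Standard divisor 10338/20 ≈ 516.9; standard quotas: A 4.192, E 9.004, B 6.804.
Rounding to the nearest integer gives A 4, E 9, B 7 — total 20, matching the house size, so no adjustment is needed.

A: 4, E: 9, B: 7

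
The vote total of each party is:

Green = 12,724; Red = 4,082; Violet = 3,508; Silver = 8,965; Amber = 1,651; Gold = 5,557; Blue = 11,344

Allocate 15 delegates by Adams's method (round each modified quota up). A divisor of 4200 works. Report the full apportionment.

Green 4, Red 1, Violet 1, Silver 3, Amber 1, Gold 2, Blue 3

With modified divisor 4200: modified quotas Green 3.030, Red 0.972, Violet 0.835, Silver 2.135, Amber 0.393, Gold 1.323, Blue 2.701.
Rounding up: Green 4, Red 1, Violet 1, Silver 3, Amber 1, Gold 2, Blue 3 (total 15).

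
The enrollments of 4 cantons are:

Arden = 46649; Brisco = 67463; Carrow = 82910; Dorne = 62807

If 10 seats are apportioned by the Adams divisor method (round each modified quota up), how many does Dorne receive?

Standard divisor 259829/10 ≈ 25982.9; standard quotas: Arden 1.795, Brisco 2.596, Carrow 3.191, Dorne 2.417.
Rounding up gives 2, 3, 4, 3 = 12 seats, so the divisor must be adjusted.
With modified divisor 32600: modified quotas Arden 1.431, Brisco 2.069, Carrow 2.543, Dorne 1.927.
Rounding up: Arden 2, Brisco 3, Carrow 3, Dorne 2 (total 10).
Dorne receives 2.

2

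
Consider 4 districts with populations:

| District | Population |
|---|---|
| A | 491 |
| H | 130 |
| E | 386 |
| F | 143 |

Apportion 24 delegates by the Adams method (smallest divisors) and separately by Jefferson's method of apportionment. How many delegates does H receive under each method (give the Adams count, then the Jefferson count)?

Adams: A 10, H 3, E 8, F 3.
Jefferson: A 11, H 2, E 8, F 3.
H gets 3 under Adams and 2 under Jefferson.

3 and 2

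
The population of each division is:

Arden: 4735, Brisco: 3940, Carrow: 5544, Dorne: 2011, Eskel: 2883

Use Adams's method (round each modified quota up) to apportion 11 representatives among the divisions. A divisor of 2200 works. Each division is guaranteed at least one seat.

With modified divisor 2200: modified quotas Arden 2.152, Brisco 1.791, Carrow 2.520, Dorne 0.914, Eskel 1.310.
Rounding up: Arden 3, Brisco 2, Carrow 3, Dorne 1, Eskel 2 (total 11).

Arden: 3, Brisco: 2, Carrow: 3, Dorne: 1, Eskel: 2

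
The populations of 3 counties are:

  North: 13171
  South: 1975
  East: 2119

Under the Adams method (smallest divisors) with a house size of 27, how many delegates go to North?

Standard divisor 17265/27 ≈ 639.444; standard quotas: North 20.598, South 3.089, East 3.314.
Rounding up gives 21, 4, 4 = 29 seats, so the divisor must be adjusted.
With modified divisor 680: modified quotas North 19.369, South 2.904, East 3.116.
Rounding up: North 20, South 3, East 4 (total 27).
North receives 20.

20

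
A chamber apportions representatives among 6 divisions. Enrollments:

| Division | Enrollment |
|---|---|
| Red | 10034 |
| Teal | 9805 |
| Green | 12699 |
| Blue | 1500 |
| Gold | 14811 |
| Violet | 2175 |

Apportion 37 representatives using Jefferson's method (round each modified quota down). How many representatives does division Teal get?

7

Standard divisor 51024/37 ≈ 1379.027; standard quotas: Red 7.276, Teal 7.110, Green 9.209, Blue 1.088, Gold 10.740, Violet 1.577.
Rounding down gives 7, 7, 9, 1, 10, 1 = 35 seats, so the divisor must be adjusted.
With modified divisor 1260: modified quotas Red 7.963, Teal 7.782, Green 10.079, Blue 1.190, Gold 11.755, Violet 1.726.
Rounding down: Red 7, Teal 7, Green 10, Blue 1, Gold 11, Violet 1 (total 37).
Teal receives 7.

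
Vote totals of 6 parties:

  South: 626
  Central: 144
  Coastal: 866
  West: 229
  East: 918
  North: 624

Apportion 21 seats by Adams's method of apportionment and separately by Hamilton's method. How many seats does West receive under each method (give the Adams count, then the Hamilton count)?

Adams: South 4, Central 1, Coastal 5, West 2, East 5, North 4.
Hamilton: South 4, Central 1, Coastal 5, West 1, East 6, North 4.
West gets 2 under Adams and 1 under Hamilton.

2 and 1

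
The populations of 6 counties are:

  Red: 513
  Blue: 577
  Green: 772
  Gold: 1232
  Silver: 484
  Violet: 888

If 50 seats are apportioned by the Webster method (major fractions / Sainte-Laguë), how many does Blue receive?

Standard divisor 4466/50 ≈ 89.32; standard quotas: Red 5.743, Blue 6.460, Green 8.643, Gold 13.793, Silver 5.419, Violet 9.942.
Rounding to the nearest integer gives Red 6, Blue 6, Green 9, Gold 14, Silver 5, Violet 10 — total 50, matching the house size, so no adjustment is needed.
Blue receives 6.

6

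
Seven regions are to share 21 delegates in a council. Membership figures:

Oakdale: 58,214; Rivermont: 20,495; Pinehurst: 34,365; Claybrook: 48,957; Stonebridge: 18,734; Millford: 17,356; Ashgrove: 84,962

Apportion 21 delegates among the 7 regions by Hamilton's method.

Oakdale=4, Rivermont=2, Pinehurst=3, Claybrook=4, Stonebridge=1, Millford=1, Ashgrove=6

Total 283083; standard divisor 283083/21 ≈ 13480.143.
Standard quotas: Oakdale 4.3185, Rivermont 1.5204, Pinehurst 2.5493, Claybrook 3.6318, Stonebridge 1.3897, Millford 1.2875, Ashgrove 6.3028.
Lower quotas: Oakdale 4, Rivermont 1, Pinehurst 2, Claybrook 3, Stonebridge 1, Millford 1, Ashgrove 6 (sum 18, leaving 3 seats).
Remainders in descending order: Claybrook 0.6318, Pinehurst 0.5493, Rivermont 0.5204, Stonebridge 0.3897, Oakdale 0.3185, Ashgrove 0.3028, Millford 0.2875.
Largest remainders: Claybrook, Pinehurst, Rivermont receive the extra seats.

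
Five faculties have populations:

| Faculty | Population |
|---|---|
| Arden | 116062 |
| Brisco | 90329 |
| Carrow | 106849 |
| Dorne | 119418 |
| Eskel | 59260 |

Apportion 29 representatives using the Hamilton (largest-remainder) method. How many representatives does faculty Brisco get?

5

Standard divisor: 491918 ÷ 29 ≈ 16962.69.
Standard quotas: Arden 6.8422, Brisco 5.3252, Carrow 6.2991, Dorne 7.0400, Eskel 3.4935.
Lower quotas: Arden 6, Brisco 5, Carrow 6, Dorne 7, Eskel 3 (sum 27, leaving 2 seats).
Remainders in descending order: Arden 0.8422, Eskel 0.4935, Brisco 0.3252, Carrow 0.2991, Dorne 0.0400.
Largest remainders: Arden, Eskel receive the extra seats.
Brisco receives 5.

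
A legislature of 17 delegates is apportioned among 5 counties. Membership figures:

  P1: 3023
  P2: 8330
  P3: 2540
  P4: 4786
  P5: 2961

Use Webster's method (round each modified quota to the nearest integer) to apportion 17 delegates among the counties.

P1=2; P2=7; P3=2; P4=4; P5=2

Standard divisor 21640/17 ≈ 1272.941; standard quotas: P1 2.375, P2 6.544, P3 1.995, P4 3.760, P5 2.326.
Rounding to the nearest integer gives P1 2, P2 7, P3 2, P4 4, P5 2 — total 17, matching the house size, so no adjustment is needed.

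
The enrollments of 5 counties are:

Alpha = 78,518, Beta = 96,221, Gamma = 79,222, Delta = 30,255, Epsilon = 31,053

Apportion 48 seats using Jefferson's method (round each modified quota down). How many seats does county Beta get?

15

Standard divisor 315269/48 ≈ 6568.104; standard quotas: Alpha 11.954, Beta 14.650, Gamma 12.062, Delta 4.606, Epsilon 4.728.
Rounding down gives 11, 14, 12, 4, 4 = 45 seats, so the divisor must be adjusted.
With modified divisor 6150: modified quotas Alpha 12.767, Beta 15.646, Gamma 12.882, Delta 4.920, Epsilon 5.049.
Rounding down: Alpha 12, Beta 15, Gamma 12, Delta 4, Epsilon 5 (total 48).
Beta receives 15.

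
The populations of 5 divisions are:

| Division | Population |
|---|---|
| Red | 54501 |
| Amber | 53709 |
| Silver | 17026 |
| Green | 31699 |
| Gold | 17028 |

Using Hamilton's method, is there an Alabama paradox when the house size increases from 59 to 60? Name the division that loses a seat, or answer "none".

none

At 59 seats: Red 18, Amber 18, Silver 6, Green 11, Gold 6.
At 60 seats: Red 19, Amber 18, Silver 6, Green 11, Gold 6.
No division's allocation decreased.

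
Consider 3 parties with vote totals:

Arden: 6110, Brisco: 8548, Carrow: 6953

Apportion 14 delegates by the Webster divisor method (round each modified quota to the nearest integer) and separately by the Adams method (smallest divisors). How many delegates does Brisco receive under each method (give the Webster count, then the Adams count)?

6 and 5

Webster: Arden 4, Brisco 6, Carrow 4.
Adams: Arden 4, Brisco 5, Carrow 5.
Brisco gets 6 under Webster and 5 under Adams.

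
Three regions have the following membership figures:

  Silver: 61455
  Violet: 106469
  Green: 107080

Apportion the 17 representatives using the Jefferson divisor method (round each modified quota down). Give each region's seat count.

Standard divisor 275004/17 ≈ 16176.706; standard quotas: Silver 3.799, Violet 6.582, Green 6.619.
Rounding down gives 3, 6, 6 = 15 seats, so the divisor must be adjusted.
With modified divisor 15253.5: modified quotas Silver 4.029, Violet 6.980, Green 7.020.
Rounding down: Silver 4, Violet 6, Green 7 (total 17).

Silver 4, Violet 6, Green 7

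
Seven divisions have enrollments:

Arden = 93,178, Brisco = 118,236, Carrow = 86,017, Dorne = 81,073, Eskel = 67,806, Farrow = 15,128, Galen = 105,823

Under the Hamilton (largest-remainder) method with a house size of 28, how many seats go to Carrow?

Total 567261; standard divisor 567261/28 ≈ 20259.321.
Standard quotas: Arden 4.5993, Brisco 5.8361, Carrow 4.2458, Dorne 4.0018, Eskel 3.3469, Farrow 0.7467, Galen 5.2234.
Lower quotas: Arden 4, Brisco 5, Carrow 4, Dorne 4, Eskel 3, Farrow 0, Galen 5 (sum 25, leaving 3 seats).
Remainders in descending order: Brisco 0.8361, Farrow 0.7467, Arden 0.5993, Eskel 0.3469, Carrow 0.2458, Galen 0.2234, Dorne 0.0018.
Largest remainders: Brisco, Farrow, Arden receive the extra seats.
Carrow receives 4.

4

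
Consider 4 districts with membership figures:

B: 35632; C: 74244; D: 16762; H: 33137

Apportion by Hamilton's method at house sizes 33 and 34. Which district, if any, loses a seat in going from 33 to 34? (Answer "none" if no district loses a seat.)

At 33 seats: B 7, C 15, D 4, H 7.
At 34 seats: B 8, C 16, D 3, H 7.
D drops from 4 to 3.

D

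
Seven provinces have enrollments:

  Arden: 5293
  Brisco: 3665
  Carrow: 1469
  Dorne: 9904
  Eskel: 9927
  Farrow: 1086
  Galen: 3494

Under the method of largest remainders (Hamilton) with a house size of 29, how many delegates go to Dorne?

8

The standard divisor is 34838/29 ≈ 1201.31.
Standard quotas: Arden 4.4060, Brisco 3.0508, Carrow 1.2228, Dorne 8.2443, Eskel 8.2635, Farrow 0.9040, Galen 2.9085.
Lower quotas: Arden 4, Brisco 3, Carrow 1, Dorne 8, Eskel 8, Farrow 0, Galen 2 (sum 26, leaving 3 seats).
Remainders in descending order: Galen 0.9085, Farrow 0.9040, Arden 0.4060, Eskel 0.2635, Dorne 0.2443, Carrow 0.2228, Brisco 0.0508.
The surplus seats go to Galen, Farrow, Arden.
Dorne receives 8.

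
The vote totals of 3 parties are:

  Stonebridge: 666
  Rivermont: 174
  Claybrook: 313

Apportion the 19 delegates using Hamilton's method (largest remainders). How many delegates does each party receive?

Stonebridge=11, Rivermont=3, Claybrook=5

The standard divisor is 1153/19 ≈ 60.684.
Standard quotas: Stonebridge 10.975, Rivermont 2.867, Claybrook 5.158.
Lower quotas: Stonebridge 10, Rivermont 2, Claybrook 5 (sum 17, leaving 2 seats).
Remainders in descending order: Stonebridge 0.975, Rivermont 0.867, Claybrook 0.158.
The surplus seats go to Stonebridge, Rivermont.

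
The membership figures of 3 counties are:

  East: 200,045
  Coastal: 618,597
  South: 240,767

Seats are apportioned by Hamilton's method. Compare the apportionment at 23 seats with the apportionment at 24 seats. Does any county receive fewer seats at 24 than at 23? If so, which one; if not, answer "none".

none

At 23 seats: East 4, Coastal 14, South 5.
At 24 seats: East 5, Coastal 14, South 5.
No county's allocation decreased.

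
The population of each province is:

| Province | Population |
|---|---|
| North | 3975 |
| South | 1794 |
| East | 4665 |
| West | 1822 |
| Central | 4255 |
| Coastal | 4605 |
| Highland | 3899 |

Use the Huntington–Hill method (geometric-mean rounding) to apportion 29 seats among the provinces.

With divisor 862: modified quotas North 4.611, South 2.081, East 5.412, West 2.114, Central 4.936, Coastal 5.342, Highland 4.523.
Geometric-mean thresholds: North √(4·5)=4.472, South √(2·3)=2.449, East √(5·6)=5.477, West √(2·3)=2.449, Central √(4·5)=4.472, Coastal √(5·6)=5.477, Highland √(4·5)=4.472.
Each quota rounded against its threshold gives North 5, South 2, East 5, West 2, Central 5, Coastal 5, Highland 5 (total 29).

North: 5; South: 2; East: 5; West: 2; Central: 5; Coastal: 5; Highland: 5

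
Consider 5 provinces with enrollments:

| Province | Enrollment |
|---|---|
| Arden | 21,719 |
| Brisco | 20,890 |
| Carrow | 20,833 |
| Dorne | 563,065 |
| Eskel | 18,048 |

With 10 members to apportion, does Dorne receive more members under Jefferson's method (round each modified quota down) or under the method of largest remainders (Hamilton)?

Jefferson: Arden 0, Brisco 0, Carrow 0, Dorne 10, Eskel 0.
Hamilton: Arden 1, Brisco 0, Carrow 0, Dorne 9, Eskel 0.
Dorne gets 10 under Jefferson and 9 under Hamilton.

Jefferson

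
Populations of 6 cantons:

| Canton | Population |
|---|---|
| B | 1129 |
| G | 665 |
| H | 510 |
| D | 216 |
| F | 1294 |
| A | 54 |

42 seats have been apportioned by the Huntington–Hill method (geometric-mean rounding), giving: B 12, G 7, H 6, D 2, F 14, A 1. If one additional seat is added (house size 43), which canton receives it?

Priority for the next seat is population ÷ (√(s·(s+1))).
Priorities: B 90.392, G 88.864, H 78.695, D 88.182, F 89.294, A 38.184.
Highest priority: B.

B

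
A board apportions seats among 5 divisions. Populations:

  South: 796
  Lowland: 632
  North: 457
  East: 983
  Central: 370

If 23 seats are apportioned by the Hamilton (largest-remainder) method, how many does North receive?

3

The standard divisor is 3238/23 ≈ 140.783.
Standard quotas: South 5.654, Lowland 4.489, North 3.246, East 6.982, Central 2.628.
Lower quotas: South 5, Lowland 4, North 3, East 6, Central 2 (sum 20, leaving 3 seats).
Remainders in descending order: East 0.982, South 0.654, Central 0.628, Lowland 0.489, North 0.246.
Largest remainders: East, South, Central receive the extra seats.
North receives 3.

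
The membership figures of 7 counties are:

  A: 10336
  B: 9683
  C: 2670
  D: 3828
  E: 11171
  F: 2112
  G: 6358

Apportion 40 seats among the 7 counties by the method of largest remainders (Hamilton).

Standard divisor: 46158 ÷ 40 ≈ 1153.95.
Standard quotas: A 8.9571, B 8.3912, C 2.3138, D 3.3173, E 9.6807, F 1.8302, G 5.5098.
Lower quotas: A 8, B 8, C 2, D 3, E 9, F 1, G 5 (sum 36, leaving 4 seats).
Remainders in descending order: A 0.9571, F 0.8302, E 0.6807, G 0.5098, B 0.3912, D 0.3173, C 0.3138.
Largest remainders: A, F, E, G receive the extra seats.

A 9; B 8; C 2; D 3; E 10; F 2; G 6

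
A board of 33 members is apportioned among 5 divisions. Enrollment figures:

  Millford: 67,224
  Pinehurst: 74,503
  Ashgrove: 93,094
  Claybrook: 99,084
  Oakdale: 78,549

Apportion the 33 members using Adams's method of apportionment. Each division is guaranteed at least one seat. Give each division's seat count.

Millford=6, Pinehurst=6, Ashgrove=7, Claybrook=8, Oakdale=6

Standard divisor 412454/33 ≈ 12498.606; standard quotas: Millford 5.379, Pinehurst 5.961, Ashgrove 7.448, Claybrook 7.928, Oakdale 6.285.
Rounding up gives 6, 6, 8, 8, 7 = 35 seats, so the divisor must be adjusted.
With modified divisor 13370: modified quotas Millford 5.028, Pinehurst 5.572, Ashgrove 6.963, Claybrook 7.411, Oakdale 5.875.
Rounding up: Millford 6, Pinehurst 6, Ashgrove 7, Claybrook 8, Oakdale 6 (total 33).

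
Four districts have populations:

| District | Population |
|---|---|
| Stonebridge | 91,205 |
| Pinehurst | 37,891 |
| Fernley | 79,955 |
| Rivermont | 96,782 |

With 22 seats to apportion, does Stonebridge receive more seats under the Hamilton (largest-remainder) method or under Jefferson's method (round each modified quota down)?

Hamilton: Stonebridge 6, Pinehurst 3, Fernley 6, Rivermont 7.
Jefferson: Stonebridge 7, Pinehurst 2, Fernley 6, Rivermont 7.
Stonebridge gets 6 under Hamilton and 7 under Jefferson.

Jefferson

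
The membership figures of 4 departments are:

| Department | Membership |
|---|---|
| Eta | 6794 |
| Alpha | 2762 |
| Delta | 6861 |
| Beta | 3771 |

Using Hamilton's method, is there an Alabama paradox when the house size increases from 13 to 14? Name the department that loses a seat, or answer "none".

Beta

At 13 seats: Eta 4, Alpha 2, Delta 4, Beta 3.
At 14 seats: Eta 5, Alpha 2, Delta 5, Beta 2.
Beta drops from 3 to 2.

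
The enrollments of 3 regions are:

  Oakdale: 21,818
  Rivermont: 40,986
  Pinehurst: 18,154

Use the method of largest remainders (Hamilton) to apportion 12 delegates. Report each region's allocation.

Oakdale=3; Rivermont=6; Pinehurst=3

Standard divisor: 80958 ÷ 12 ≈ 6746.5.
Standard quotas: Oakdale 3.2340, Rivermont 6.0752, Pinehurst 2.6909.
Lower quotas: Oakdale 3, Rivermont 6, Pinehurst 2 (sum 11, leaving 1 seat).
Remainders in descending order: Pinehurst 0.6909, Oakdale 0.2340, Rivermont 0.0752.
Largest remainder: Pinehurst receives the extra seat.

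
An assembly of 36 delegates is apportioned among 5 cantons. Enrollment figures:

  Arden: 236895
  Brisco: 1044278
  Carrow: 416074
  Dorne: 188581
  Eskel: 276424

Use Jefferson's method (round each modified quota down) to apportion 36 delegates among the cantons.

Arden: 4; Brisco: 18; Carrow: 7; Dorne: 3; Eskel: 4

Standard divisor 2162252/36 ≈ 60062.556; standard quotas: Arden 3.944, Brisco 17.387, Carrow 6.927, Dorne 3.140, Eskel 4.602.
Rounding down gives 3, 17, 6, 3, 4 = 33 seats, so the divisor must be adjusted.
With modified divisor 56700: modified quotas Arden 4.178, Brisco 18.418, Carrow 7.338, Dorne 3.326, Eskel 4.875.
Rounding down: Arden 4, Brisco 18, Carrow 7, Dorne 3, Eskel 4 (total 36).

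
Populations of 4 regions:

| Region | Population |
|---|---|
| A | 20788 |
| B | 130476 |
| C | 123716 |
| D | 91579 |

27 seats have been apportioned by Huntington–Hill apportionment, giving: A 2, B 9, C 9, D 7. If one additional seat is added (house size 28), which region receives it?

Priority for the next seat is population ÷ (√(s·(s+1))).
Priorities: A 8486.665, B 13753.378, C 13040.811, D 12237.759.
Highest priority: B.

B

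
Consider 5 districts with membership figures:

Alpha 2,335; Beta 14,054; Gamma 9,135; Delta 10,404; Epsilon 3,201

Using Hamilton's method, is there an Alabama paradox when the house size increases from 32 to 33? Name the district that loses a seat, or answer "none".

At 32 seats: Alpha 2, Beta 11, Gamma 7, Delta 9, Epsilon 3.
At 33 seats: Alpha 2, Beta 12, Gamma 8, Delta 9, Epsilon 2.
Epsilon drops from 3 to 2.

Epsilon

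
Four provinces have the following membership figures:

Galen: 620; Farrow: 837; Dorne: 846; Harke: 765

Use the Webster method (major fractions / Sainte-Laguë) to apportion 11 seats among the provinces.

Standard divisor 3068/11 ≈ 278.909; standard quotas: Galen 2.223, Farrow 3.001, Dorne 3.033, Harke 2.743.
Rounding to the nearest integer gives Galen 2, Farrow 3, Dorne 3, Harke 3 — total 11, matching the house size, so no adjustment is needed.

Galen=2, Farrow=3, Dorne=3, Harke=3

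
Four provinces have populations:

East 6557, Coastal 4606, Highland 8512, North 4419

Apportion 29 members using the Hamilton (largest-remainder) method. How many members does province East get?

8

Total 24094; standard divisor 24094/29 ≈ 830.828.
Standard quotas: East 7.8921, Coastal 5.5439, Highland 10.2452, North 5.3188.
Lower quotas: East 7, Coastal 5, Highland 10, North 5 (sum 27, leaving 2 seats).
Remainders in descending order: East 0.8921, Coastal 0.5439, North 0.3188, Highland 0.2452.
The surplus seats go to East, Coastal.
East receives 8.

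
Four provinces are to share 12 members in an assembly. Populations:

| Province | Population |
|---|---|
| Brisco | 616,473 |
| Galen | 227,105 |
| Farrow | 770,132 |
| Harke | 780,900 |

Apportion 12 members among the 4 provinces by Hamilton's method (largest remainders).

Total 2394610; standard divisor 2394610/12 ≈ 199550.833.
Standard quotas: Brisco 3.0893, Galen 1.1381, Farrow 3.8593, Harke 3.9133.
Lower quotas: Brisco 3, Galen 1, Farrow 3, Harke 3 (sum 10, leaving 2 seats).
Remainders in descending order: Harke 0.9133, Farrow 0.8593, Galen 0.1381, Brisco 0.0893.
Largest remainders: Harke, Farrow receive the extra seats.

Brisco: 3, Galen: 1, Farrow: 4, Harke: 4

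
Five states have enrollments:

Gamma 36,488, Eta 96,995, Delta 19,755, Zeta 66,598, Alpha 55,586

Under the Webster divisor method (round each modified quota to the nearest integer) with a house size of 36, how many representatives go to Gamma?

Standard divisor 275422/36 ≈ 7650.611; standard quotas: Gamma 4.769, Eta 12.678, Delta 2.582, Zeta 8.705, Alpha 7.266.
Rounding to the nearest integer gives 5, 13, 3, 9, 7 = 37 seats, so the divisor must be adjusted.
With modified divisor 7800: modified quotas Gamma 4.678, Eta 12.435, Delta 2.533, Zeta 8.538, Alpha 7.126.
Rounding to the nearest integer: Gamma 5, Eta 12, Delta 3, Zeta 9, Alpha 7 (total 36).
Gamma receives 5.

5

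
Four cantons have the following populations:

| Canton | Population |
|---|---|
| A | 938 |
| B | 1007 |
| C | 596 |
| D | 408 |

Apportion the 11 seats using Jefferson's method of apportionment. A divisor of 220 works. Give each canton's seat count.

With modified divisor 220: modified quotas A 4.264, B 4.577, C 2.709, D 1.855.
Rounding down: A 4, B 4, C 2, D 1 (total 11).

A 4, B 4, C 2, D 1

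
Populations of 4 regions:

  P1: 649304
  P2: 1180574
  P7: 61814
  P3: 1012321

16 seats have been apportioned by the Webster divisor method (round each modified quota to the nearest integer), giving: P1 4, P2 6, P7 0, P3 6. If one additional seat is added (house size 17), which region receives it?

P2

Priority for the next seat is population ÷ (current seats + 0.5).
Priorities: P1 144289.778, P2 181626.769, P7 123628.000, P3 155741.692.
Highest priority: P2.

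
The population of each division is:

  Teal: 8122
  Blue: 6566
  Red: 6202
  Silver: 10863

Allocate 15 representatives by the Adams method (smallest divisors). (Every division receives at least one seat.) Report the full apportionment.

Teal 4, Blue 3, Red 3, Silver 5

Standard divisor 31753/15 ≈ 2116.867; standard quotas: Teal 3.837, Blue 3.102, Red 2.930, Silver 5.132.
Rounding up gives 4, 4, 3, 6 = 17 seats, so the divisor must be adjusted.
With modified divisor 2400: modified quotas Teal 3.384, Blue 2.736, Red 2.584, Silver 4.526.
Rounding up: Teal 4, Blue 3, Red 3, Silver 5 (total 15).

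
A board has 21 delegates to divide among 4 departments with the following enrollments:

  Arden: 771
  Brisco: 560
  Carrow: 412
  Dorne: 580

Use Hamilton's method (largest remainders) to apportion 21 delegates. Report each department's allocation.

Total 2323; standard divisor 2323/21 ≈ 110.619.
Standard quotas: Arden 6.970, Brisco 5.062, Carrow 3.724, Dorne 5.243.
Lower quotas: Arden 6, Brisco 5, Carrow 3, Dorne 5 (sum 19, leaving 2 seats).
Remainders in descending order: Arden 0.970, Carrow 0.724, Dorne 0.243, Brisco 0.062.
The surplus seats go to Arden, Carrow.

Arden 7; Brisco 5; Carrow 4; Dorne 5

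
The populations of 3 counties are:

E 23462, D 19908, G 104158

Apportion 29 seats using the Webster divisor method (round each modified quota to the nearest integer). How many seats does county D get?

Standard divisor 147528/29 ≈ 5087.172; standard quotas: E 4.612, D 3.913, G 20.475.
Rounding to the nearest integer gives E 5, D 4, G 20 — total 29, matching the house size, so no adjustment is needed.
D receives 4.

4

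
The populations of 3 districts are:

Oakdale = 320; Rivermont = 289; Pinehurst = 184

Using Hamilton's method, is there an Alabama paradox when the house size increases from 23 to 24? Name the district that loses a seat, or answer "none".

At 23 seats: Oakdale 9, Rivermont 9, Pinehurst 5.
At 24 seats: Oakdale 10, Rivermont 9, Pinehurst 5.
No district's allocation decreased.

none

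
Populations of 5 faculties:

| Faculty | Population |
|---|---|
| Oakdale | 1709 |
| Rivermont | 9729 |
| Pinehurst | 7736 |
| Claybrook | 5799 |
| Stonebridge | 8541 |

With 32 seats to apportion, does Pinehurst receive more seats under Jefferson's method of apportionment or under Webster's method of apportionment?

Jefferson: Oakdale 1, Rivermont 10, Pinehurst 8, Claybrook 5, Stonebridge 8.
Webster: Oakdale 2, Rivermont 9, Pinehurst 7, Claybrook 6, Stonebridge 8.
Pinehurst gets 8 under Jefferson and 7 under Webster.

Jefferson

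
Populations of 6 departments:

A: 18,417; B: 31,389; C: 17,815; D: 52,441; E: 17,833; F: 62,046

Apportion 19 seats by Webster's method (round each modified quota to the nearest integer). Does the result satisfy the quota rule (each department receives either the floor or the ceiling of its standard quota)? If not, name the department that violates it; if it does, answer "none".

Standard quotas: A 1.750, B 2.983, C 1.693, D 4.983, E 1.695, F 5.896.
Webster allocation: A 2, B 3, C 2, D 5, E 2, F 5.
Every allocation lies between the lower and upper quota.

none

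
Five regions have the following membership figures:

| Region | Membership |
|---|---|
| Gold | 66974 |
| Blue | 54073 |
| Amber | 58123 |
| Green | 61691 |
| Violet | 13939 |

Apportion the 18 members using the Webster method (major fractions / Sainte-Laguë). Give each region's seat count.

Standard divisor 254800/18 ≈ 14155.556; standard quotas: Gold 4.731, Blue 3.820, Amber 4.106, Green 4.358, Violet 0.985.
Rounding to the nearest integer gives Gold 5, Blue 4, Amber 4, Green 4, Violet 1 — total 18, matching the house size, so no adjustment is needed.

Gold 5; Blue 4; Amber 4; Green 4; Violet 1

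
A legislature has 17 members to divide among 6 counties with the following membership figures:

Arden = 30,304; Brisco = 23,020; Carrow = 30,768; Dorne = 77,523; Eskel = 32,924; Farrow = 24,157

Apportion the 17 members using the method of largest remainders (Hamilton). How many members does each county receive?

Arden 2, Brisco 2, Carrow 2, Dorne 6, Eskel 3, Farrow 2

Standard divisor: 218696 ÷ 17 ≈ 12864.471.
Standard quotas: Arden 2.3556, Brisco 1.7894, Carrow 2.3917, Dorne 6.0261, Eskel 2.5593, Farrow 1.8778.
Lower quotas: Arden 2, Brisco 1, Carrow 2, Dorne 6, Eskel 2, Farrow 1 (sum 14, leaving 3 seats).
Remainders in descending order: Farrow 0.8778, Brisco 0.7894, Eskel 0.5593, Carrow 0.3917, Arden 0.3556, Dorne 0.0261.
The surplus seats go to Farrow, Brisco, Eskel.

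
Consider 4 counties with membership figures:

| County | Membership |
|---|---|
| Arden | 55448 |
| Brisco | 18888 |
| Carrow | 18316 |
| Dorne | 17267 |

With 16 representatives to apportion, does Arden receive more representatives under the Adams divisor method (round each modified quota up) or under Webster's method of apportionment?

Webster

Adams: Arden 7, Brisco 3, Carrow 3, Dorne 3.
Webster: Arden 8, Brisco 3, Carrow 3, Dorne 2.
Arden gets 7 under Adams and 8 under Webster.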